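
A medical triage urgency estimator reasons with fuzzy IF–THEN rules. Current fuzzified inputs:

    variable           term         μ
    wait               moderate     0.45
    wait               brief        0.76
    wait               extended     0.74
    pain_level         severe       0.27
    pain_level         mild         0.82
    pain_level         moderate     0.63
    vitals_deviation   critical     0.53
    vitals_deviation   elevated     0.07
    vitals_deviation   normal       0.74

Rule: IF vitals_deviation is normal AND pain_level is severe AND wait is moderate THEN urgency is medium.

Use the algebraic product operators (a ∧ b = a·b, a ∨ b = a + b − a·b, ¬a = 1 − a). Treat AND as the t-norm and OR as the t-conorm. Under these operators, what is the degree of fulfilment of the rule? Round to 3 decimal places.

0.090

firing strength: normal=0.74, severe=0.27, moderate=0.45; AND[a·b] → w = 0.0899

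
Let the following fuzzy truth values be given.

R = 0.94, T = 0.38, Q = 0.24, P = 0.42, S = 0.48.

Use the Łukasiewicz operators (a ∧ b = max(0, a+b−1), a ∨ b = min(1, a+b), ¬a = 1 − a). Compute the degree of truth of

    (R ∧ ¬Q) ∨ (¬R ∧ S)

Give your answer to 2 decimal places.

0.70

¬Q = 1 − 0.24 = 0.76
R ∧ ¬Q = max(0, a+b−1) on (0.94, 0.76) = 0.70
¬R = 1 − 0.94 = 0.06
¬R ∧ S = max(0, a+b−1) on (0.06, 0.48) = 0.00
(R ∧ ¬Q) ∨ (¬R ∧ S) = min(1, a+b) on (0.70, 0.00) = 0.70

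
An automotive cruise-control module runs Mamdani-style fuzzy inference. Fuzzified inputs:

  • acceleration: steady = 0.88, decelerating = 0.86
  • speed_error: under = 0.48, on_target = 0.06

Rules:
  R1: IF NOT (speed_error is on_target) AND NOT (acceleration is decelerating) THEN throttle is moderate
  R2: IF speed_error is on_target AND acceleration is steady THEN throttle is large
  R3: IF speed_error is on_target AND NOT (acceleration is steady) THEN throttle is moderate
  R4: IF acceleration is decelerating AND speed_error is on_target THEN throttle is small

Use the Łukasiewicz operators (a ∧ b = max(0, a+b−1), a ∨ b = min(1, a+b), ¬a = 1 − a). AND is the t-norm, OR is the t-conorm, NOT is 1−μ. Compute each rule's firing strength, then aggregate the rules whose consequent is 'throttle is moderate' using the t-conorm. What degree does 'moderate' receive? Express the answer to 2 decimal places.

0.08

R1: ¬on_target=1−0.06=0.94, ¬decelerating=1−0.86=0.14; AND[max(0, a+b−1)] → w = 0.08
R2: on_target=0.06, steady=0.88; AND[max(0, a+b−1)] → w = 0.00
R3: on_target=0.06, ¬steady=1−0.88=0.12; AND[max(0, a+b−1)] → w = 0.00
R4: decelerating=0.86, on_target=0.06; AND[max(0, a+b−1)] → w = 0.00
Rules with consequent 'moderate': {R1, R3} → strengths 0.08, 0.00
Aggregate via t-conorm [min(1, a+b)]: 0.08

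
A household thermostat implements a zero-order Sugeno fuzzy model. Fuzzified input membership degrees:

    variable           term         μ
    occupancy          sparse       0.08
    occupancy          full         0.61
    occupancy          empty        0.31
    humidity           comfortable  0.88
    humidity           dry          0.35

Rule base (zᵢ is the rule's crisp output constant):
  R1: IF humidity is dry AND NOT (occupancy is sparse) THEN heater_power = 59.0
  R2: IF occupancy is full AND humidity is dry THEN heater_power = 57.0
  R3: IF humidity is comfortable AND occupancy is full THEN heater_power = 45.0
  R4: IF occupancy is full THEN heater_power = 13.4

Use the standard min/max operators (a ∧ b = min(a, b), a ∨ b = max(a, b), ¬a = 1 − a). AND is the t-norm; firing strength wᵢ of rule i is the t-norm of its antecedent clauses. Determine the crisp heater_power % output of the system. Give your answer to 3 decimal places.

39.700

R1 (z=59.0): dry=0.35, ¬sparse=1−0.08=0.92; AND[min(a, b)] → w = 0.35
R2 (z=57.0): full=0.61, dry=0.35; AND[min(a, b)] → w = 0.35
R3 (z=45.0): comfortable=0.88, full=0.61; AND[min(a, b)] → w = 0.61
R4 (z=13.4): full=0.61 → w = 0.61
Weighted average = (0.35·59.0 + 0.35·57.0 + 0.61·45.0 + 0.61·13.4) / (0.35 + 0.35 + 0.61 + 0.61)
  = 76.2240 / 1.9200 = 39.700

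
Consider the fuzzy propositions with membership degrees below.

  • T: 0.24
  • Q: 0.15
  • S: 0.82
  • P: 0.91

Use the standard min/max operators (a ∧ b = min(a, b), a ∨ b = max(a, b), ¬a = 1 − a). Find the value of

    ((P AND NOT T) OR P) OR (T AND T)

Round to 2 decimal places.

0.91

NOT T = 1 − 0.24 = 0.76
P AND NOT T = min(a, b) on (0.91, 0.76) = 0.76
(P AND NOT T) OR P = max(a, b) on (0.76, 0.91) = 0.91
T AND T = min(a, b) on (0.24, 0.24) = 0.24
((P AND NOT T) OR P) OR (T AND T) = max(a, b) on (0.91, 0.24) = 0.91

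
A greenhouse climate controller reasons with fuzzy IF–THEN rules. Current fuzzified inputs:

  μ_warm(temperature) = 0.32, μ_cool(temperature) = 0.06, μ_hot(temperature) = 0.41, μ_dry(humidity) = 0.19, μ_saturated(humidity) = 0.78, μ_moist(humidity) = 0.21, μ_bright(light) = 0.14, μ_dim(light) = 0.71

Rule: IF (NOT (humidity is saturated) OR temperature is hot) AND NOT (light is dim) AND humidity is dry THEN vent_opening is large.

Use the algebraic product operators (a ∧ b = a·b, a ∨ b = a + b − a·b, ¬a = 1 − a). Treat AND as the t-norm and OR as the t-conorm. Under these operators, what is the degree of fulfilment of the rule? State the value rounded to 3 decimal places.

firing strength: (¬saturated=1−0.78=0.22 OR hot=0.41) = 0.5398; AND[a·b] with ¬dim=1−0.71=0.29, dry=0.19 → w = 0.0297

0.030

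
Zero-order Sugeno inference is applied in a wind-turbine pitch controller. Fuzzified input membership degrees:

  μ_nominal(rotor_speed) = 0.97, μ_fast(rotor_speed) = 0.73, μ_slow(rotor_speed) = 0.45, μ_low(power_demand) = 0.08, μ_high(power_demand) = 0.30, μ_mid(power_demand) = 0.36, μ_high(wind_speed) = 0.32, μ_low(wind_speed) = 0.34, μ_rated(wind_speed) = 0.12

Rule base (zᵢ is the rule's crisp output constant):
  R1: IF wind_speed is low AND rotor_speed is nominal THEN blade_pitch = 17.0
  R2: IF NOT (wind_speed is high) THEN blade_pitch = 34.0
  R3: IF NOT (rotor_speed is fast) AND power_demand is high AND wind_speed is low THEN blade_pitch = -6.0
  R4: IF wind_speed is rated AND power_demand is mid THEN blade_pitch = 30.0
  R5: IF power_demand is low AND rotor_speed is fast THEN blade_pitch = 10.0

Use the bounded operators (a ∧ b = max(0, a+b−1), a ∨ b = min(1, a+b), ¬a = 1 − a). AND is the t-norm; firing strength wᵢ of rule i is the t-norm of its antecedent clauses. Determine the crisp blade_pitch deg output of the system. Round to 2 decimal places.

R1 (z=17.0): low=0.34, nominal=0.97; AND[max(0, a+b−1)] → w = 0.31
R2 (z=34.0): ¬high=1−0.32=0.68 → w = 0.68
R3 (z=-6.0): ¬fast=1−0.73=0.27, high=0.30, low=0.34; AND[max(0, a+b−1)] → w = 0.00
R4 (z=30.0): rated=0.12, mid=0.36; AND[max(0, a+b−1)] → w = 0.00
R5 (z=10.0): low=0.08, fast=0.73; AND[max(0, a+b−1)] → w = 0.00
Weighted average = (0.31·17.0 + 0.68·34.0 + 0.00·-6.0 + 0.00·30.0 + 0.00·10.0) / (0.31 + 0.68 + 0.00 + 0.00 + 0.00)
  = 28.3900 / 0.9900 = 28.68

28.68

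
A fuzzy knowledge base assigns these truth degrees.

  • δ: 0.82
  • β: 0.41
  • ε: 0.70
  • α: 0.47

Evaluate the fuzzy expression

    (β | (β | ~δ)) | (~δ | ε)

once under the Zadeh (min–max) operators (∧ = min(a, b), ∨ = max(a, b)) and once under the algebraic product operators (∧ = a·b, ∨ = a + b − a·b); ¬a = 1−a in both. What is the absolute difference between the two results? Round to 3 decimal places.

0.230

Under Zadeh (min–max):
  ~δ = 1 − 0.82 = 0.18
  β | ~δ = max(a, b) on (0.41, 0.18) = 0.41
  β | (β | ~δ) = max(a, b) on (0.41, 0.41) = 0.41
  ~δ = 1 − 0.82 = 0.18
  ~δ | ε = max(a, b) on (0.18, 0.70) = 0.70
  (β | (β | ~δ)) | (~δ | ε) = max(a, b) on (0.41, 0.70) = 0.70
  → value = 0.7000
Under algebraic product:
  ~δ = 1 − 0.8200 = 0.1800
  β | ~δ = a + b − a·b on (0.4100, 0.1800) = 0.5162
  β | (β | ~δ) = a + b − a·b on (0.4100, 0.5162) = 0.7146
  ~δ = 1 − 0.8200 = 0.1800
  ~δ | ε = a + b − a·b on (0.1800, 0.7000) = 0.7540
  (β | (β | ~δ)) | (~δ | ε) = a + b − a·b on (0.7146, 0.7540) = 0.9298
  → value = 0.9298
|0.7000 − 0.9298| = 0.230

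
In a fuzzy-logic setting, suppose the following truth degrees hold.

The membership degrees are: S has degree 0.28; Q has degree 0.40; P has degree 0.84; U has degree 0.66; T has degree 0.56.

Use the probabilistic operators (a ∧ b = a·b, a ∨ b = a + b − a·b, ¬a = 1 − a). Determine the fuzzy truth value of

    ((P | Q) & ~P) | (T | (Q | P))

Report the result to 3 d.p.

P | Q = a + b − a·b on (0.8400, 0.4000) = 0.9040
~P = 1 − 0.8400 = 0.1600
(P | Q) & ~P = a·b on (0.9040, 0.1600) = 0.1446
Q | P = a + b − a·b on (0.4000, 0.8400) = 0.9040
T | (Q | P) = a + b − a·b on (0.5600, 0.9040) = 0.9578
((P | Q) & ~P) | (T | (Q | P)) = a + b − a·b on (0.1446, 0.9578) = 0.9639

0.964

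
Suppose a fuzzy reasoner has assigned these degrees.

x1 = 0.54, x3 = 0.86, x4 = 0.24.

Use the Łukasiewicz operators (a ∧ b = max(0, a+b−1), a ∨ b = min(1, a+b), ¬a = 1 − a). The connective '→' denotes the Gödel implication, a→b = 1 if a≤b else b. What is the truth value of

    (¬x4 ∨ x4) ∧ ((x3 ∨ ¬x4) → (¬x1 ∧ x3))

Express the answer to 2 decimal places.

¬x4 = 1 − 0.24 = 0.76
¬x4 ∨ x4 = min(1, a+b) on (0.76, 0.24) = 1.00
¬x4 = 1 − 0.24 = 0.76
x3 ∨ ¬x4 = min(1, a+b) on (0.86, 0.76) = 1.00
¬x1 = 1 − 0.54 = 0.46
¬x1 ∧ x3 = max(0, a+b−1) on (0.46, 0.86) = 0.32
(x3 ∨ ¬x4) → (¬x1 ∧ x3)  [Gödel: 1 if a≤b else b] with a=1.00, b=0.32 → 0.32
(¬x4 ∨ x4) ∧ ((x3 ∨ ¬x4) → (¬x1 ∧ x3)) = max(0, a+b−1) on (1.00, 0.32) = 0.32

0.32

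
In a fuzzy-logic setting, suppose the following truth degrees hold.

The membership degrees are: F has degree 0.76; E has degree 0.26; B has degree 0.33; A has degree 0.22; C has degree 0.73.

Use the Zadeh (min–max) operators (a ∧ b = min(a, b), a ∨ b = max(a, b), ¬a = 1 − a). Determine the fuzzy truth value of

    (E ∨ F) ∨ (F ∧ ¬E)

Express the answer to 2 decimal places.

E ∨ F = max(a, b) on (0.26, 0.76) = 0.76
¬E = 1 − 0.26 = 0.74
F ∧ ¬E = min(a, b) on (0.76, 0.74) = 0.74
(E ∨ F) ∨ (F ∧ ¬E) = max(a, b) on (0.76, 0.74) = 0.76

0.76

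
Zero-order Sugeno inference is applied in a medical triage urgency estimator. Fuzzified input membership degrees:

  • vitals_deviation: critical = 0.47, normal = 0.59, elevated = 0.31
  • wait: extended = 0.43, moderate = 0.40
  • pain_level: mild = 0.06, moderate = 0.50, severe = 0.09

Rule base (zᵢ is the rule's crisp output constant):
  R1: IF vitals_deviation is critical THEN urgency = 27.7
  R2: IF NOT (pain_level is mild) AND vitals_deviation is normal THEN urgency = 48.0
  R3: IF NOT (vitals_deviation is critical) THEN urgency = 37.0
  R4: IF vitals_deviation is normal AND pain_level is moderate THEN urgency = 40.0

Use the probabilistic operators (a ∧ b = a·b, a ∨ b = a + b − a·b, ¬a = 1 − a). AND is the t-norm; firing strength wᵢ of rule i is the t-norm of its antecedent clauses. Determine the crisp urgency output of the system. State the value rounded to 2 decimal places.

R1 (z=27.7): critical=0.47 → w = 0.4700
R2 (z=48.0): ¬mild=1−0.06=0.94, normal=0.59; AND[a·b] → w = 0.5546
R3 (z=37.0): ¬critical=1−0.47=0.53 → w = 0.5300
R4 (z=40.0): normal=0.59, moderate=0.50; AND[a·b] → w = 0.2950
Weighted average = (0.4700·27.7 + 0.5546·48.0 + 0.5300·37.0 + 0.2950·40.0) / (0.4700 + 0.5546 + 0.5300 + 0.2950)
  = 71.0498 / 1.8496 = 38.41

38.41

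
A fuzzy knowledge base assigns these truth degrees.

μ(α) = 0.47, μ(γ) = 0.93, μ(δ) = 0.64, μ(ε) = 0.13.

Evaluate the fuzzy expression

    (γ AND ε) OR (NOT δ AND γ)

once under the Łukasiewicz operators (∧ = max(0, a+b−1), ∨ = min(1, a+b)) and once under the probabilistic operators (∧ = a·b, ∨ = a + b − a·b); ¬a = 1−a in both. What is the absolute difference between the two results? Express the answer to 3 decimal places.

0.065

Under Łukasiewicz:
  γ AND ε = max(0, a+b−1) on (0.93, 0.13) = 0.06
  NOT δ = 1 − 0.64 = 0.36
  NOT δ AND γ = max(0, a+b−1) on (0.36, 0.93) = 0.29
  (γ AND ε) OR (NOT δ AND γ) = min(1, a+b) on (0.06, 0.29) = 0.35
  → value = 0.3500
Under probabilistic:
  γ AND ε = a·b on (0.9300, 0.1300) = 0.1209
  NOT δ = 1 − 0.6400 = 0.3600
  NOT δ AND γ = a·b on (0.3600, 0.9300) = 0.3348
  (γ AND ε) OR (NOT δ AND γ) = a + b − a·b on (0.1209, 0.3348) = 0.4152
  → value = 0.4152
|0.3500 − 0.4152| = 0.065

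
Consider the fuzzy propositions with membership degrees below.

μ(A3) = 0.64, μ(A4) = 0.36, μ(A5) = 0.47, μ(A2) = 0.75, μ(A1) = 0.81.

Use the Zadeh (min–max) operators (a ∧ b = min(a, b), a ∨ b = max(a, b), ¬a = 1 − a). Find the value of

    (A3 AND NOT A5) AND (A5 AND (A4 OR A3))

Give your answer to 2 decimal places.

0.47

NOT A5 = 1 − 0.47 = 0.53
A3 AND NOT A5 = min(a, b) on (0.64, 0.53) = 0.53
A4 OR A3 = max(a, b) on (0.36, 0.64) = 0.64
A5 AND (A4 OR A3) = min(a, b) on (0.47, 0.64) = 0.47
(A3 AND NOT A5) AND (A5 AND (A4 OR A3)) = min(a, b) on (0.53, 0.47) = 0.47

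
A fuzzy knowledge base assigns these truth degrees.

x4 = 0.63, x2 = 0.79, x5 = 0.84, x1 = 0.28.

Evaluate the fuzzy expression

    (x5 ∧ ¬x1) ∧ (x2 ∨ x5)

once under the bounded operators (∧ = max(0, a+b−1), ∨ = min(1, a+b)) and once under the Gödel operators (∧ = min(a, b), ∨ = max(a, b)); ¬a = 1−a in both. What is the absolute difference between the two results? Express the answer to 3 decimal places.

0.160

Under bounded:
  ¬x1 = 1 − 0.28 = 0.72
  x5 ∧ ¬x1 = max(0, a+b−1) on (0.84, 0.72) = 0.56
  x2 ∨ x5 = min(1, a+b) on (0.79, 0.84) = 1.00
  (x5 ∧ ¬x1) ∧ (x2 ∨ x5) = max(0, a+b−1) on (0.56, 1.00) = 0.56
  → value = 0.5600
Under Gödel:
  ¬x1 = 1 − 0.28 = 0.72
  x5 ∧ ¬x1 = min(a, b) on (0.84, 0.72) = 0.72
  x2 ∨ x5 = max(a, b) on (0.79, 0.84) = 0.84
  (x5 ∧ ¬x1) ∧ (x2 ∨ x5) = min(a, b) on (0.72, 0.84) = 0.72
  → value = 0.7200
|0.5600 − 0.7200| = 0.160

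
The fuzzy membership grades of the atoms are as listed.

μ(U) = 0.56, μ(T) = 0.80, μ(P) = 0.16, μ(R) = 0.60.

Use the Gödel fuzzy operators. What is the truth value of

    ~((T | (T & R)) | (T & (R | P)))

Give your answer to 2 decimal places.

0.20

T & R = min(a, b) on (0.80, 0.60) = 0.60
T | (T & R) = max(a, b) on (0.80, 0.60) = 0.80
R | P = max(a, b) on (0.60, 0.16) = 0.60
T & (R | P) = min(a, b) on (0.80, 0.60) = 0.60
(T | (T & R)) | (T & (R | P)) = max(a, b) on (0.80, 0.60) = 0.80
~((T | (T & R)) | (T & (R | P))) = 1 − 0.80 = 0.20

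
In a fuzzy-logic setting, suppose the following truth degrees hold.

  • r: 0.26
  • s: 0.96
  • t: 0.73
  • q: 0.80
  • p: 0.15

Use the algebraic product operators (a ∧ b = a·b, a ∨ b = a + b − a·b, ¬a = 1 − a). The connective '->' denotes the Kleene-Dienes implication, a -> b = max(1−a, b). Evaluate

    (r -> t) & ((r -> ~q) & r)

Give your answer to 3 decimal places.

r -> t  [Kleene-Dienes: max(1−a, b)] with a=0.2600, b=0.7300 → 0.7400
~q = 1 − 0.8000 = 0.2000
r -> ~q  [Kleene-Dienes: max(1−a, b)] with a=0.2600, b=0.2000 → 0.7400
(r -> ~q) & r = a·b on (0.7400, 0.2600) = 0.1924
(r -> t) & ((r -> ~q) & r) = a·b on (0.7400, 0.1924) = 0.1424

0.142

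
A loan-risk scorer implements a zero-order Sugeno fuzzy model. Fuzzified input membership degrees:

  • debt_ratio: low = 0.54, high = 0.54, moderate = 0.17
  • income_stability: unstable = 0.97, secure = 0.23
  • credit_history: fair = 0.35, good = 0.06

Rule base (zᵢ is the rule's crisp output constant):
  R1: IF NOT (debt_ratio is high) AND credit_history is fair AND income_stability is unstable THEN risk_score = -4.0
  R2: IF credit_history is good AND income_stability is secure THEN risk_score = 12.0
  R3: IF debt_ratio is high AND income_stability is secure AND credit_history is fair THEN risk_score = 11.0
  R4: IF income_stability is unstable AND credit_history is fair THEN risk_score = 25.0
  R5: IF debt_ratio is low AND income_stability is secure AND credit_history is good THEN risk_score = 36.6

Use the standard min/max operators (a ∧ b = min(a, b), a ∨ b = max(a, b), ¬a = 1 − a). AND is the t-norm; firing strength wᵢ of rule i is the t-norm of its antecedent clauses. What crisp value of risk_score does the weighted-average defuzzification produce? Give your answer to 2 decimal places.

R1 (z=-4.0): ¬high=1−0.54=0.46, fair=0.35, unstable=0.97; AND[min(a, b)] → w = 0.35
R2 (z=12.0): good=0.06, secure=0.23; AND[min(a, b)] → w = 0.06
R3 (z=11.0): high=0.54, secure=0.23, fair=0.35; AND[min(a, b)] → w = 0.23
R4 (z=25.0): unstable=0.97, fair=0.35; AND[min(a, b)] → w = 0.35
R5 (z=36.6): low=0.54, secure=0.23, good=0.06; AND[min(a, b)] → w = 0.06
Weighted average = (0.35·-4.0 + 0.06·12.0 + 0.23·11.0 + 0.35·25.0 + 0.06·36.6) / (0.35 + 0.06 + 0.23 + 0.35 + 0.06)
  = 12.7960 / 1.0500 = 12.19

12.19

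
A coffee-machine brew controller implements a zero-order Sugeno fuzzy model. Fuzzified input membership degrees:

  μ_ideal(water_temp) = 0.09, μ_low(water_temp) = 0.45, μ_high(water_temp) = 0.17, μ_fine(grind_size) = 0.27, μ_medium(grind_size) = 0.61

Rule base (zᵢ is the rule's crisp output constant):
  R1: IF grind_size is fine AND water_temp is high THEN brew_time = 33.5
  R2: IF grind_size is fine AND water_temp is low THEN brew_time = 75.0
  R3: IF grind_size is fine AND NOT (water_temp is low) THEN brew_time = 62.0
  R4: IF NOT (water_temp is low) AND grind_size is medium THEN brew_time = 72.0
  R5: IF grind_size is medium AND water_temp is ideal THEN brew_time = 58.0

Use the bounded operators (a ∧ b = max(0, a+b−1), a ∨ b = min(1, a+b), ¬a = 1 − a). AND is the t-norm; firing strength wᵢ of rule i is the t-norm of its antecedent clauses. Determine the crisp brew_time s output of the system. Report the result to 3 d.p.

72.000

R1 (z=33.5): fine=0.27, high=0.17; AND[max(0, a+b−1)] → w = 0.00
R2 (z=75.0): fine=0.27, low=0.45; AND[max(0, a+b−1)] → w = 0.00
R3 (z=62.0): fine=0.27, ¬low=1−0.45=0.55; AND[max(0, a+b−1)] → w = 0.00
R4 (z=72.0): ¬low=1−0.45=0.55, medium=0.61; AND[max(0, a+b−1)] → w = 0.16
R5 (z=58.0): medium=0.61, ideal=0.09; AND[max(0, a+b−1)] → w = 0.00
Weighted average = (0.00·33.5 + 0.00·75.0 + 0.00·62.0 + 0.16·72.0 + 0.00·58.0) / (0.00 + 0.00 + 0.00 + 0.16 + 0.00)
  = 11.5200 / 0.1600 = 72.000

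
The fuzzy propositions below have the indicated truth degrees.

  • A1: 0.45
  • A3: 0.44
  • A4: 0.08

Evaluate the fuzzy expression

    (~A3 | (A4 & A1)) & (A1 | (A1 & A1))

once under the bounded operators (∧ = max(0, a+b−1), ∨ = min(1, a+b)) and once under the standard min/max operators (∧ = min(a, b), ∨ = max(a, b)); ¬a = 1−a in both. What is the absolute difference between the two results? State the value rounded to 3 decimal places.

Under bounded:
  ~A3 = 1 − 0.44 = 0.56
  A4 & A1 = max(0, a+b−1) on (0.08, 0.45) = 0.00
  ~A3 | (A4 & A1) = min(1, a+b) on (0.56, 0.00) = 0.56
  A1 & A1 = max(0, a+b−1) on (0.45, 0.45) = 0.00
  A1 | (A1 & A1) = min(1, a+b) on (0.45, 0.00) = 0.45
  (~A3 | (A4 & A1)) & (A1 | (A1 & A1)) = max(0, a+b−1) on (0.56, 0.45) = 0.01
  → value = 0.0100
Under standard min/max:
  ~A3 = 1 − 0.44 = 0.56
  A4 & A1 = min(a, b) on (0.08, 0.45) = 0.08
  ~A3 | (A4 & A1) = max(a, b) on (0.56, 0.08) = 0.56
  A1 & A1 = min(a, b) on (0.45, 0.45) = 0.45
  A1 | (A1 & A1) = max(a, b) on (0.45, 0.45) = 0.45
  (~A3 | (A4 & A1)) & (A1 | (A1 & A1)) = min(a, b) on (0.56, 0.45) = 0.45
  → value = 0.4500
|0.0100 − 0.4500| = 0.440

0.440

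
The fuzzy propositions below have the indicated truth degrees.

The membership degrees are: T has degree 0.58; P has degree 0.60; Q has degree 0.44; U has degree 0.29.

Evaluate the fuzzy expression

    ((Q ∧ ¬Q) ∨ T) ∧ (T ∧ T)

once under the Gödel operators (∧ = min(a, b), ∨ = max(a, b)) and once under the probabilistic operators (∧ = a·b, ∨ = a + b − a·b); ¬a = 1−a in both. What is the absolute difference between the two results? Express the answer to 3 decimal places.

Under Gödel:
  ¬Q = 1 − 0.44 = 0.56
  Q ∧ ¬Q = min(a, b) on (0.44, 0.56) = 0.44
  (Q ∧ ¬Q) ∨ T = max(a, b) on (0.44, 0.58) = 0.58
  T ∧ T = min(a, b) on (0.58, 0.58) = 0.58
  ((Q ∧ ¬Q) ∨ T) ∧ (T ∧ T) = min(a, b) on (0.58, 0.58) = 0.58
  → value = 0.5800
Under probabilistic:
  ¬Q = 1 − 0.4400 = 0.5600
  Q ∧ ¬Q = a·b on (0.4400, 0.5600) = 0.2464
  (Q ∧ ¬Q) ∨ T = a + b − a·b on (0.2464, 0.5800) = 0.6835
  T ∧ T = a·b on (0.5800, 0.5800) = 0.3364
  ((Q ∧ ¬Q) ∨ T) ∧ (T ∧ T) = a·b on (0.6835, 0.3364) = 0.2299
  → value = 0.2299
|0.5800 − 0.2299| = 0.350

0.350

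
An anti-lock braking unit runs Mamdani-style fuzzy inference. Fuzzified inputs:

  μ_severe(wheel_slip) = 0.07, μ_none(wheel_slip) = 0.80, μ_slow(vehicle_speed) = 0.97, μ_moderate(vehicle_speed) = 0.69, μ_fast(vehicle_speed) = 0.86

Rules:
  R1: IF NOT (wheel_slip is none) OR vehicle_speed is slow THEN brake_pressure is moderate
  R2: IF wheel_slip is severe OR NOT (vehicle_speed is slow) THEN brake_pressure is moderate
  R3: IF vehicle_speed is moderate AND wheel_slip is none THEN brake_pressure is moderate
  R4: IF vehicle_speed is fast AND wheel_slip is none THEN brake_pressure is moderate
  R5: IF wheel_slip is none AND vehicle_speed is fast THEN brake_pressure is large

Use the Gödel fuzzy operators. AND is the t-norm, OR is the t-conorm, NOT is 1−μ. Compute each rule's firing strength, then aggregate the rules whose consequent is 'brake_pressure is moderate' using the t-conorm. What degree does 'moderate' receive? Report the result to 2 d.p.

R1: ¬none=1−0.80=0.20, slow=0.97; OR[max(a, b)] → w = 0.97
R2: severe=0.07, ¬slow=1−0.97=0.03; OR[max(a, b)] → w = 0.07
R3: moderate=0.69, none=0.80; AND[min(a, b)] → w = 0.69
R4: fast=0.86, none=0.80; AND[min(a, b)] → w = 0.80
R5: none=0.80, fast=0.86; AND[min(a, b)] → w = 0.80
Rules with consequent 'moderate': {R1, R2, R3, R4} → strengths 0.97, 0.07, 0.69, 0.80
Aggregate via t-conorm [max(a, b)]: 0.97

0.97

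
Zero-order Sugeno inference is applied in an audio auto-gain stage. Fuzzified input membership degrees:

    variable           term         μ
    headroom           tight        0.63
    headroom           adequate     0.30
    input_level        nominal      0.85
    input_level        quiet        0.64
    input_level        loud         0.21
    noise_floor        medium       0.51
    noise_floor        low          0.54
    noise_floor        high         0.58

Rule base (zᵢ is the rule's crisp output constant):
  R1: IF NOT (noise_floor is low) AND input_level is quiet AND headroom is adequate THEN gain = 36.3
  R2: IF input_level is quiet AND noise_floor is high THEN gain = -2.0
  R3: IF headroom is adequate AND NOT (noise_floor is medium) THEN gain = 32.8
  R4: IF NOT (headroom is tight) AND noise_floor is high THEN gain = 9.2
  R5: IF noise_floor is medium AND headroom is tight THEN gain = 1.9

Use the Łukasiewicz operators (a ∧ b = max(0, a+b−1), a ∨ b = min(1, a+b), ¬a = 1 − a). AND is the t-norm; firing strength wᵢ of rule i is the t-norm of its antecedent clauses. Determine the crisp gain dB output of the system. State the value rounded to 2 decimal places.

R1 (z=36.3): ¬low=1−0.54=0.46, quiet=0.64, adequate=0.30; AND[max(0, a+b−1)] → w = 0.00
R2 (z=-2.0): quiet=0.64, high=0.58; AND[max(0, a+b−1)] → w = 0.22
R3 (z=32.8): adequate=0.30, ¬medium=1−0.51=0.49; AND[max(0, a+b−1)] → w = 0.00
R4 (z=9.2): ¬tight=1−0.63=0.37, high=0.58; AND[max(0, a+b−1)] → w = 0.00
R5 (z=1.9): medium=0.51, tight=0.63; AND[max(0, a+b−1)] → w = 0.14
Weighted average = (0.00·36.3 + 0.22·-2.0 + 0.00·32.8 + 0.00·9.2 + 0.14·1.9) / (0.00 + 0.22 + 0.00 + 0.00 + 0.14)
  = -0.1740 / 0.3600 = -0.48

-0.48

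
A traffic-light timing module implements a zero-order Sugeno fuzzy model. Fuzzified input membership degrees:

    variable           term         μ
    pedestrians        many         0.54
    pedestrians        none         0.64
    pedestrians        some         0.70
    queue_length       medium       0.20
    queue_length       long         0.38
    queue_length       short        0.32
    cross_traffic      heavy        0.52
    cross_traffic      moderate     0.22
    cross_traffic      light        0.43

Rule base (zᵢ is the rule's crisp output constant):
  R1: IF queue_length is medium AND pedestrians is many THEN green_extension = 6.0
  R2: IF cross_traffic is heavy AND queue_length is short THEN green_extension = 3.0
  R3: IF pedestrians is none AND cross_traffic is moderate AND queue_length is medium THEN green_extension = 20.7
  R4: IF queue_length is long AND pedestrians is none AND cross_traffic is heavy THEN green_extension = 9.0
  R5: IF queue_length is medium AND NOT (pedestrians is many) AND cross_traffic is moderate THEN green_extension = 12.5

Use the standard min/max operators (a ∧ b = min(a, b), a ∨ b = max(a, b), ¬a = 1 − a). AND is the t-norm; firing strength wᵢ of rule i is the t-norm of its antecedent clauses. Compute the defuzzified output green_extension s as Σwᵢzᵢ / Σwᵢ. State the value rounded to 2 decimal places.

9.40

R1 (z=6.0): medium=0.20, many=0.54; AND[min(a, b)] → w = 0.20
R2 (z=3.0): heavy=0.52, short=0.32; AND[min(a, b)] → w = 0.32
R3 (z=20.7): none=0.64, moderate=0.22, medium=0.20; AND[min(a, b)] → w = 0.20
R4 (z=9.0): long=0.38, none=0.64, heavy=0.52; AND[min(a, b)] → w = 0.38
R5 (z=12.5): medium=0.20, ¬many=1−0.54=0.46, moderate=0.22; AND[min(a, b)] → w = 0.20
Weighted average = (0.20·6.0 + 0.32·3.0 + 0.20·20.7 + 0.38·9.0 + 0.20·12.5) / (0.20 + 0.32 + 0.20 + 0.38 + 0.20)
  = 12.2200 / 1.3000 = 9.40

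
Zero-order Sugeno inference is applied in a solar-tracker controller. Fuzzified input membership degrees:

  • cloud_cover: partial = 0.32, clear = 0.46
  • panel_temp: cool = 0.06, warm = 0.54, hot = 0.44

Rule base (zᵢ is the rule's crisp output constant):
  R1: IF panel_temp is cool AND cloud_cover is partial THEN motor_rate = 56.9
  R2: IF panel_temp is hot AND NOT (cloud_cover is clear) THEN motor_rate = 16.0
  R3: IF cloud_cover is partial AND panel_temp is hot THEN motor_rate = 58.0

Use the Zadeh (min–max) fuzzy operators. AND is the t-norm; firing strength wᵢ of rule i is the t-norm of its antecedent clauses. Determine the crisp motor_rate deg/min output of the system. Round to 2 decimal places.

35.38

R1 (z=56.9): cool=0.06, partial=0.32; AND[min(a, b)] → w = 0.06
R2 (z=16.0): hot=0.44, ¬clear=1−0.46=0.54; AND[min(a, b)] → w = 0.44
R3 (z=58.0): partial=0.32, hot=0.44; AND[min(a, b)] → w = 0.32
Weighted average = (0.06·56.9 + 0.44·16.0 + 0.32·58.0) / (0.06 + 0.44 + 0.32)
  = 29.0140 / 0.8200 = 35.38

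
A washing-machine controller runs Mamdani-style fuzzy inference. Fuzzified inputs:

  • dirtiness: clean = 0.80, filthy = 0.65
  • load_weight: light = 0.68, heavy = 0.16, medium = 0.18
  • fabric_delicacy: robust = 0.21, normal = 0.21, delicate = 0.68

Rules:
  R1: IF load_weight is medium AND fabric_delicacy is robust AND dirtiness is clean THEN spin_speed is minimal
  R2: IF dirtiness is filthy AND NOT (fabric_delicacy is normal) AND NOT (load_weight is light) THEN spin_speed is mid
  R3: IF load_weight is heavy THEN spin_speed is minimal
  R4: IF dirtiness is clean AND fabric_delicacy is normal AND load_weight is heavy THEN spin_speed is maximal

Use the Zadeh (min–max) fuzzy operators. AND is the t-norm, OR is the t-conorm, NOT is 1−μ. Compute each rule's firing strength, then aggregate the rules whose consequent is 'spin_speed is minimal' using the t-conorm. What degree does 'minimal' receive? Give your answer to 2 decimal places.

R1: medium=0.18, robust=0.21, clean=0.80; AND[min(a, b)] → w = 0.18
R2: filthy=0.65, ¬normal=1−0.21=0.79, ¬light=1−0.68=0.32; AND[min(a, b)] → w = 0.32
R3: heavy=0.16 → w = 0.16
R4: clean=0.80, normal=0.21, heavy=0.16; AND[min(a, b)] → w = 0.16
Rules with consequent 'minimal': {R1, R3} → strengths 0.18, 0.16
Aggregate via t-conorm [max(a, b)]: 0.18

0.18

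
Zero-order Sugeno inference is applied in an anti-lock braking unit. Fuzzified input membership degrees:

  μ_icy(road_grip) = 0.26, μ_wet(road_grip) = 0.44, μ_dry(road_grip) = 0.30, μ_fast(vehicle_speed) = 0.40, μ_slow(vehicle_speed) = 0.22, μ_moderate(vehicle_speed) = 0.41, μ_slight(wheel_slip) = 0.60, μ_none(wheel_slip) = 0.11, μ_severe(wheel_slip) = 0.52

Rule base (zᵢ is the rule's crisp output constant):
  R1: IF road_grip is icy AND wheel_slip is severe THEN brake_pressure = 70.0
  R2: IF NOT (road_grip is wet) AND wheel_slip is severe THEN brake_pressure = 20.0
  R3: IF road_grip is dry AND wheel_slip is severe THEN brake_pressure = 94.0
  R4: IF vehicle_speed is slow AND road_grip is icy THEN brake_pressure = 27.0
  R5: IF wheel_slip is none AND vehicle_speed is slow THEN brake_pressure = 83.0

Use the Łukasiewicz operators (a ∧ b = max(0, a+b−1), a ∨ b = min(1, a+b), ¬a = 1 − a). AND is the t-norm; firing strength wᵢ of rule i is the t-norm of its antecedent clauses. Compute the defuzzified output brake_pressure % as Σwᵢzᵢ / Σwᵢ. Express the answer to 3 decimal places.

R1 (z=70.0): icy=0.26, severe=0.52; AND[max(0, a+b−1)] → w = 0.00
R2 (z=20.0): ¬wet=1−0.44=0.56, severe=0.52; AND[max(0, a+b−1)] → w = 0.08
R3 (z=94.0): dry=0.30, severe=0.52; AND[max(0, a+b−1)] → w = 0.00
R4 (z=27.0): slow=0.22, icy=0.26; AND[max(0, a+b−1)] → w = 0.00
R5 (z=83.0): none=0.11, slow=0.22; AND[max(0, a+b−1)] → w = 0.00
Weighted average = (0.00·70.0 + 0.08·20.0 + 0.00·94.0 + 0.00·27.0 + 0.00·83.0) / (0.00 + 0.08 + 0.00 + 0.00 + 0.00)
  = 1.6000 / 0.0800 = 20.000

20.000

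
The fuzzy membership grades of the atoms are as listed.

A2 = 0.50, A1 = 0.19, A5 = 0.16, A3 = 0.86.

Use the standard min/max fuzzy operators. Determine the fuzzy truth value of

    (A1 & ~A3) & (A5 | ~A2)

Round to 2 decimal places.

0.14

~A3 = 1 − 0.86 = 0.14
A1 & ~A3 = min(a, b) on (0.19, 0.14) = 0.14
~A2 = 1 − 0.50 = 0.50
A5 | ~A2 = max(a, b) on (0.16, 0.50) = 0.50
(A1 & ~A3) & (A5 | ~A2) = min(a, b) on (0.14, 0.50) = 0.14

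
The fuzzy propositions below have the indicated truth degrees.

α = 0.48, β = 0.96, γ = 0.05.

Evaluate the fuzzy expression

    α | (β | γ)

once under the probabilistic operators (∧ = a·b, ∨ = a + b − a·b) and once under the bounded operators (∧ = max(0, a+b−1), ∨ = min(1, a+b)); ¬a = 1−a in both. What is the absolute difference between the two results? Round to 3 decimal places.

Under probabilistic:
  β | γ = a + b − a·b on (0.9600, 0.0500) = 0.9620
  α | (β | γ) = a + b − a·b on (0.4800, 0.9620) = 0.9802
  → value = 0.9802
Under bounded:
  β | γ = min(1, a+b) on (0.96, 0.05) = 1.00
  α | (β | γ) = min(1, a+b) on (0.48, 1.00) = 1.00
  → value = 1.0000
|0.9802 − 1.0000| = 0.020

0.020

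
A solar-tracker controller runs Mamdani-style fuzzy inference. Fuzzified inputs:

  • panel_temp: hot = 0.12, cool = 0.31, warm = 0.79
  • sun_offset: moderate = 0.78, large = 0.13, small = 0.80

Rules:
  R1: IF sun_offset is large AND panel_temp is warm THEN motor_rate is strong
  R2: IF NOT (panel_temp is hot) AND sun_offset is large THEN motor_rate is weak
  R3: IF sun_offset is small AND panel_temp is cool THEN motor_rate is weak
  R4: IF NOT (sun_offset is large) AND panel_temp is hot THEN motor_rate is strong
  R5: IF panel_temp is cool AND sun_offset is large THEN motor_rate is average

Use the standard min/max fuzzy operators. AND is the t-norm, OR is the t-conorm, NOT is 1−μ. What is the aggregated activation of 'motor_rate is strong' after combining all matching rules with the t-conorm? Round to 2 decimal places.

R1: large=0.13, warm=0.79; AND[min(a, b)] → w = 0.13
R2: ¬hot=1−0.12=0.88, large=0.13; AND[min(a, b)] → w = 0.13
R3: small=0.80, cool=0.31; AND[min(a, b)] → w = 0.31
R4: ¬large=1−0.13=0.87, hot=0.12; AND[min(a, b)] → w = 0.12
R5: cool=0.31, large=0.13; AND[min(a, b)] → w = 0.13
Rules with consequent 'strong': {R1, R4} → strengths 0.13, 0.12
Aggregate via t-conorm [max(a, b)]: 0.13

0.13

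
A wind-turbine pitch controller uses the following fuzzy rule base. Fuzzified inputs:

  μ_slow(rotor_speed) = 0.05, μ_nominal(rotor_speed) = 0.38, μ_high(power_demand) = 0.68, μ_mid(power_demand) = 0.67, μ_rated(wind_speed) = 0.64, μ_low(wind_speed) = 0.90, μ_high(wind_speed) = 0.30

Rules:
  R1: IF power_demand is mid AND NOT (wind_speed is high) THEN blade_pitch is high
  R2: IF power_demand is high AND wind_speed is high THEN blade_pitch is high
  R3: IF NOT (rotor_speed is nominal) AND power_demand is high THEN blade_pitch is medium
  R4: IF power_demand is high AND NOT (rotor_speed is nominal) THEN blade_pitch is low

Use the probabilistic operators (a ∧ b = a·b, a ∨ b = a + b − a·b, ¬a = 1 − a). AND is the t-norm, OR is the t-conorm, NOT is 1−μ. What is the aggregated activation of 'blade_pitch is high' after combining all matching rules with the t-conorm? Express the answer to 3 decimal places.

R1: mid=0.67, ¬high=1−0.30=0.70; AND[a·b] → w = 0.4690
R2: high=0.68, high=0.30; AND[a·b] → w = 0.2040
R3: ¬nominal=1−0.38=0.62, high=0.68; AND[a·b] → w = 0.4216
R4: high=0.68, ¬nominal=1−0.38=0.62; AND[a·b] → w = 0.4216
Rules with consequent 'high': {R1, R2} → strengths 0.4690, 0.2040
Aggregate via t-conorm [a + b − a·b]: 0.5773

0.577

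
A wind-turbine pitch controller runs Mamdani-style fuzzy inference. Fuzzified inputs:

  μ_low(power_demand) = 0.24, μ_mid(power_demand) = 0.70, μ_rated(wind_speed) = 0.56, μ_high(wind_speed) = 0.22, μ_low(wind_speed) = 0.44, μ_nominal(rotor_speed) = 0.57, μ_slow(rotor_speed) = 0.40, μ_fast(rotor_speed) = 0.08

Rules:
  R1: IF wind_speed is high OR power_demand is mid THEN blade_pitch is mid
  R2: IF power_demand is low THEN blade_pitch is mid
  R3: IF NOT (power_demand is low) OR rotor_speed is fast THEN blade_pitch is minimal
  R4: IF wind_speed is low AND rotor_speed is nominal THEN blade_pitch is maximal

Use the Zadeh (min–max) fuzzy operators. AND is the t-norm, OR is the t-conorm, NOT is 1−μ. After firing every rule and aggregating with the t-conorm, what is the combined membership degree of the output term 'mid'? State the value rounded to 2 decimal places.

0.70

R1: high=0.22, mid=0.70; OR[max(a, b)] → w = 0.70
R2: low=0.24 → w = 0.24
R3: ¬low=1−0.24=0.76, fast=0.08; OR[max(a, b)] → w = 0.76
R4: low=0.44, nominal=0.57; AND[min(a, b)] → w = 0.44
Rules with consequent 'mid': {R1, R2} → strengths 0.70, 0.24
Aggregate via t-conorm [max(a, b)]: 0.70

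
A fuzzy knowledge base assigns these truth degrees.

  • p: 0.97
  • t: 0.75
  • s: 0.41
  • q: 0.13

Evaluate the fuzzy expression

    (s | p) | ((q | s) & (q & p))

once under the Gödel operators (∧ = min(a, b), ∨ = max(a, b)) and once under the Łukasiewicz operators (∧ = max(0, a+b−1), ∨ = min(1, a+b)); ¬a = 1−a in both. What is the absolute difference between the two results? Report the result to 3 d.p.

0.030

Under Gödel:
  s | p = max(a, b) on (0.41, 0.97) = 0.97
  q | s = max(a, b) on (0.13, 0.41) = 0.41
  q & p = min(a, b) on (0.13, 0.97) = 0.13
  (q | s) & (q & p) = min(a, b) on (0.41, 0.13) = 0.13
  (s | p) | ((q | s) & (q & p)) = max(a, b) on (0.97, 0.13) = 0.97
  → value = 0.9700
Under Łukasiewicz:
  s | p = min(1, a+b) on (0.41, 0.97) = 1.00
  q | s = min(1, a+b) on (0.13, 0.41) = 0.54
  q & p = max(0, a+b−1) on (0.13, 0.97) = 0.10
  (q | s) & (q & p) = max(0, a+b−1) on (0.54, 0.10) = 0.00
  (s | p) | ((q | s) & (q & p)) = min(1, a+b) on (1.00, 0.00) = 1.00
  → value = 1.0000
|0.9700 − 1.0000| = 0.030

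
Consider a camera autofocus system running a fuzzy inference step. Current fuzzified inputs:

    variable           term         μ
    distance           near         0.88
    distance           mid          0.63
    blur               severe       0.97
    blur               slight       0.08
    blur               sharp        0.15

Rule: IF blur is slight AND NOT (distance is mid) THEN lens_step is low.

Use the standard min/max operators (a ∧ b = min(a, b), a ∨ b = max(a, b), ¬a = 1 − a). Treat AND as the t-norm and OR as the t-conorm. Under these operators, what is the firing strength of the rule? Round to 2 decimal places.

0.08

firing strength: slight=0.08, ¬mid=1−0.63=0.37; AND[min(a, b)] → w = 0.08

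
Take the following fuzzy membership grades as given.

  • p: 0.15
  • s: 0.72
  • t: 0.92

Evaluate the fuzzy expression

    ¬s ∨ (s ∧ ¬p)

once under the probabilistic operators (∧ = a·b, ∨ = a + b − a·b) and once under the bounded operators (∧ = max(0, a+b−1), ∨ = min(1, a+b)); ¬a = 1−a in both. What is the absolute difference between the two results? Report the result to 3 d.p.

Under probabilistic:
  ¬s = 1 − 0.7200 = 0.2800
  ¬p = 1 − 0.1500 = 0.8500
  s ∧ ¬p = a·b on (0.7200, 0.8500) = 0.6120
  ¬s ∨ (s ∧ ¬p) = a + b − a·b on (0.2800, 0.6120) = 0.7206
  → value = 0.7206
Under bounded:
  ¬s = 1 − 0.72 = 0.28
  ¬p = 1 − 0.15 = 0.85
  s ∧ ¬p = max(0, a+b−1) on (0.72, 0.85) = 0.57
  ¬s ∨ (s ∧ ¬p) = min(1, a+b) on (0.28, 0.57) = 0.85
  → value = 0.8500
|0.7206 − 0.8500| = 0.129

0.129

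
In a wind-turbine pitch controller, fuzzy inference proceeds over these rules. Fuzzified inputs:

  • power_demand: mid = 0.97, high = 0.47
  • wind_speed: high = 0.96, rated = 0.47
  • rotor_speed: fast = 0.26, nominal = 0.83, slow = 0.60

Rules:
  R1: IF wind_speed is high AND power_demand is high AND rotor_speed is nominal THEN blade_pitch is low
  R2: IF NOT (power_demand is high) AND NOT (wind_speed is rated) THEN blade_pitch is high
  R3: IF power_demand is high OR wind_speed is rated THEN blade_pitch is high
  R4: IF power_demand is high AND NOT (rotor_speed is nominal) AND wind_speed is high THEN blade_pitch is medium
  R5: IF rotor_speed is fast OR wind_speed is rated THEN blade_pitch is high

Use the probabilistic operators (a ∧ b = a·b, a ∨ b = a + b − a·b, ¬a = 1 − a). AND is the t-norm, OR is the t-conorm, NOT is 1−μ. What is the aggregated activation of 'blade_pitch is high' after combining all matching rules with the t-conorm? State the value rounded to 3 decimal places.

0.921

R1: high=0.96, high=0.47, nominal=0.83; AND[a·b] → w = 0.3745
R2: ¬high=1−0.47=0.53, ¬rated=1−0.47=0.53; AND[a·b] → w = 0.2809
R3: high=0.47, rated=0.47; OR[a + b − a·b] → w = 0.7191
R4: high=0.47, ¬nominal=1−0.83=0.17, high=0.96; AND[a·b] → w = 0.0767
R5: fast=0.26, rated=0.47; OR[a + b − a·b] → w = 0.6078
Rules with consequent 'high': {R2, R3, R5} → strengths 0.2809, 0.7191, 0.6078
Aggregate via t-conorm [a + b − a·b]: 0.9208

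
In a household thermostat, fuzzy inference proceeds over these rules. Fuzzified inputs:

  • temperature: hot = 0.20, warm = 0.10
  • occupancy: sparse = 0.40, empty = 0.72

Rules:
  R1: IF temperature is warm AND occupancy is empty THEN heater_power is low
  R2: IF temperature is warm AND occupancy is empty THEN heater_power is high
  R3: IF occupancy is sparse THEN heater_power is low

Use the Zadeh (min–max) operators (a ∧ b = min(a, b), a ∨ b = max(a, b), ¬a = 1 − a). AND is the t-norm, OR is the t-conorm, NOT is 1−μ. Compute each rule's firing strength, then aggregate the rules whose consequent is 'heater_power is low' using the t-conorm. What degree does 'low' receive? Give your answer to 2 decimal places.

0.40

R1: warm=0.10, empty=0.72; AND[min(a, b)] → w = 0.10
R2: warm=0.10, empty=0.72; AND[min(a, b)] → w = 0.10
R3: sparse=0.40 → w = 0.40
Rules with consequent 'low': {R1, R3} → strengths 0.10, 0.40
Aggregate via t-conorm [max(a, b)]: 0.40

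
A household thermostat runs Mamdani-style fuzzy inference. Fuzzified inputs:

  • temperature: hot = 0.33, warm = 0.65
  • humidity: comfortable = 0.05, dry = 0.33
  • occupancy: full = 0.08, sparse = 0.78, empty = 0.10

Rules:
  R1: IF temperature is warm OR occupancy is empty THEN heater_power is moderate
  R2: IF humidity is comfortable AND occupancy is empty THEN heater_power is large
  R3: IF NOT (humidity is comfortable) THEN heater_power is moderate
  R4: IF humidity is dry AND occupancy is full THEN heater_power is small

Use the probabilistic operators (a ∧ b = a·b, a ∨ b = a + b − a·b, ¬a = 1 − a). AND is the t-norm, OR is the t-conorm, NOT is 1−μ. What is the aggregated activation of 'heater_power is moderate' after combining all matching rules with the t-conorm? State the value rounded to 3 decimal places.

R1: warm=0.65, empty=0.10; OR[a + b − a·b] → w = 0.6850
R2: comfortable=0.05, empty=0.10; AND[a·b] → w = 0.0050
R3: ¬comfortable=1−0.05=0.95 → w = 0.9500
R4: dry=0.33, full=0.08; AND[a·b] → w = 0.0264
Rules with consequent 'moderate': {R1, R3} → strengths 0.6850, 0.9500
Aggregate via t-conorm [a + b − a·b]: 0.9842

0.984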